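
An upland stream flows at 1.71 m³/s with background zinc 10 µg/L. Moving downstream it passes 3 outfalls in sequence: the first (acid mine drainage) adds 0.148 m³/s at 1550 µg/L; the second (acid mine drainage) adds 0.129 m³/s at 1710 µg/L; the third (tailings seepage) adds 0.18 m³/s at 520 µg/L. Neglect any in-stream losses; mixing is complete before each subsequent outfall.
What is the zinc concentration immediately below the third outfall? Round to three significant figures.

Below outfall 1: Q → 1.858 m³/s, C = (1.710·10.00 + 0.1480·1550)/1.858 = 132.7 µg/L.
Below outfall 2: Q → 1.987 m³/s, C = (1.858·132.7 + 0.1290·1710)/1.987 = 235.1 µg/L.
Below outfall 3: Q → 2.167 m³/s, C = (1.987·235.1 + 0.1800·520.0)/2.167 = 258.7 µg/L.

259 µg/L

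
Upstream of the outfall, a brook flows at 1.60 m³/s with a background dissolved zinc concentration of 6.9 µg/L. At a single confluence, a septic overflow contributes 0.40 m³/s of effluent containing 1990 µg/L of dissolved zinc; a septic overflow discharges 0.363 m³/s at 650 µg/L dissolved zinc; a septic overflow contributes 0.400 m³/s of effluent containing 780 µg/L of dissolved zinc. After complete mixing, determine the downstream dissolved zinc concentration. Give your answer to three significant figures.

490 µg/L

Flow-weighted average: C = (1.600·6.900 + 0.4000·1990 + 0.3630·650.0 + 0.4000·780.0) / 2.763 = 1355/2.763 = 490.4 µg/L.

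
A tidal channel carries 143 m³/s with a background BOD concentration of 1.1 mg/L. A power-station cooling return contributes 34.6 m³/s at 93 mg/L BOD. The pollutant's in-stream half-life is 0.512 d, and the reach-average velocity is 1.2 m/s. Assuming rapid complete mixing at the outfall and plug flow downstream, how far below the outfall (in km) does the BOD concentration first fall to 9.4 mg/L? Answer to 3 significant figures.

Mixed concentration C = ΣQC/ΣQ = (143.0·1.100 + 34.60·93.00) / 177.6 = 3375/177.6 = 19.00 mg/L.
Half-life 0.512 d → k = ln 2 / 0.512 = 1.354 d⁻¹.
Set 19.00·exp(−k·t) = 9.4 → t = ln(19.00/9.4)/k = 44930 s = 12.48 h.
Distance = v·t = 1.2·44930 = 53910 m = 53.91 km.

53.9 km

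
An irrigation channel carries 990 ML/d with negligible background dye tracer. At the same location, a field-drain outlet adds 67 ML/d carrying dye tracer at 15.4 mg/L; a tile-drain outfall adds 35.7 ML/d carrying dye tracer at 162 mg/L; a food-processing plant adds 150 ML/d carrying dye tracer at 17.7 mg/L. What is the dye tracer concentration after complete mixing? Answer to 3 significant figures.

7.62 mg/L

Conservation of mass: C = (990.0·0 + 67.00·15.40 + 35.70·162.0 + 150.0·17.70) / 1243 = 9470/1243 = 7.621 mg/L.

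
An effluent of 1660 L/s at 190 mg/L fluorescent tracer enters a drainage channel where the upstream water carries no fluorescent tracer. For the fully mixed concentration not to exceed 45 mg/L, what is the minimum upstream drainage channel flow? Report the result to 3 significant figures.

Set C_mix = 45: (Q·0 + 1660·190.0) / (Q + 1660) = 45
→ Q = 1660·(190.0 − 45)/(45 − 0) = 5349 L/s.

5350 L/s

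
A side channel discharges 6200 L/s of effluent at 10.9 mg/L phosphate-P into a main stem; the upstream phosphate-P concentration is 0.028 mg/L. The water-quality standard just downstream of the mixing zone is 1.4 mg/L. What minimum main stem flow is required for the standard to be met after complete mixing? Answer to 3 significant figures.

42900 L/s

Set C_mix = 1.4: (Q·0.02800 + 6200·10.90) / (Q + 6200) = 1.4
→ Q = 6200·(10.90 − 1.4)/(1.4 − 0.02800) = 42930 L/s.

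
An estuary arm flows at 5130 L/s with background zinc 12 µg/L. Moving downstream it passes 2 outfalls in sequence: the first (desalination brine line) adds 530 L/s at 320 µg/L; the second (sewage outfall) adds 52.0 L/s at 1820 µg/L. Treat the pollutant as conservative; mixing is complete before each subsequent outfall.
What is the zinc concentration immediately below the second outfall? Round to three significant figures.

57.0 µg/L

Below outfall 1: Q → 5660 L/s, C = (5130·12.00 + 530.0·320.0)/5660 = 40.84 µg/L.
Below outfall 2: Q → 5712 L/s, C = (5660·40.84 + 52.00·1820)/5712 = 57.04 µg/L.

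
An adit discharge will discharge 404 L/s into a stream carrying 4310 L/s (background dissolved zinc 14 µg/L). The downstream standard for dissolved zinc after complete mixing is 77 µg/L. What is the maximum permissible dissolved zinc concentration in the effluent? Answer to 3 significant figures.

749 µg/L

At the limit, (Qr·Cr + Qe·Cₑ)/(Qr + Qe) = 77:
Cₑ = (4714·77 − 4310·14.00) / 404.0 = 749.1 µg/L.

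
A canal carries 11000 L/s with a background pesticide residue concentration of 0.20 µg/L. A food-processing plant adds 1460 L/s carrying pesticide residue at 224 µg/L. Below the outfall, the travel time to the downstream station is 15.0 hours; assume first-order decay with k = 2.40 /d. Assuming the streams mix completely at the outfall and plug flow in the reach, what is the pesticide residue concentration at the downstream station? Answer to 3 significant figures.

After mixing, C = (11000·0.2000 + 1460·224.0) / 12460 = 329200/12460 = 26.42 µg/L.
Applying C = C₀e^(−kt): 26.42 × 0.2231 = 5.896 µg/L.

5.90 µg/L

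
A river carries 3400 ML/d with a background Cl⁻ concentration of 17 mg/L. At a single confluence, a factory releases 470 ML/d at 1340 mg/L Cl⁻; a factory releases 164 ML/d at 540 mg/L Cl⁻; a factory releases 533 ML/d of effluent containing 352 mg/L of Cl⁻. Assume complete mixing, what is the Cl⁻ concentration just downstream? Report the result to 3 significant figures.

After mixing, C = (3400·17.00 + 470.0·1340 + 164.0·540.0 + 533.0·352.0) / 4567 = 963800/4567 = 211.0 mg/L.

211 mg/L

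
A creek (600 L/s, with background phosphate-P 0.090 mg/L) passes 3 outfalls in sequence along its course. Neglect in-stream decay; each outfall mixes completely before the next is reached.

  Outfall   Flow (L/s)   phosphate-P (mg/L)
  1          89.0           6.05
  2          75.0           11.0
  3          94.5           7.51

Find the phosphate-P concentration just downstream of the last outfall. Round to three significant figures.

Below outfall 1: Q → 689.0 L/s, C = (600.0·0.09000 + 89.00·6.050)/689.0 = 0.8599 mg/L.
Below outfall 2: Q → 764.0 L/s, C = (689.0·0.8599 + 75.00·11.00)/764.0 = 1.855 mg/L.
Below outfall 3: Q → 858.5 L/s, C = (764.0·1.855 + 94.50·7.510)/858.5 = 2.478 mg/L.

2.48 mg/L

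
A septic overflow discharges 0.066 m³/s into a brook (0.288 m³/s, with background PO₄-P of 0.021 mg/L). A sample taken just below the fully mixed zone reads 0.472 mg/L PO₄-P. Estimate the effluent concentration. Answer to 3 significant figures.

Mass balance: 0.2880·0.02100 + 0.06600·Cₑ = 0.3540·0.4720
→ Cₑ = (0.3540·0.4720 − 0.2880·0.02100) / 0.06600 = 2.440 mg/L.

2.44 mg/L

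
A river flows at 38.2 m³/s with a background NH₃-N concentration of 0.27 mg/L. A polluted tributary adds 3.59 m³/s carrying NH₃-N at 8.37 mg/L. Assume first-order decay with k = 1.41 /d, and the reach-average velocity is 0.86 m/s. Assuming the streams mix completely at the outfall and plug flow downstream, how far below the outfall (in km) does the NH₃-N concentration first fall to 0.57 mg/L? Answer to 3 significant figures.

After mixing, C = (38.20·0.2700 + 3.590·8.370) / 41.79 = 40.36/41.79 = 0.9658 mg/L.
Set 0.9658·exp(−k·t) = 0.57 → t = ln(0.9658/0.57)/k = 32310 s = 8.976 h.
Distance = v·t = 0.86·32310 = 27790 m = 27.79 km.

27.8 km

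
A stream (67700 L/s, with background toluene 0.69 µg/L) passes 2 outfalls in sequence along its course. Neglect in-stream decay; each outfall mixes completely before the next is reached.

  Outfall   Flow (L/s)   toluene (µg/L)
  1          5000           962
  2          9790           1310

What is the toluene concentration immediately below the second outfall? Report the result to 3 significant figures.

Below outfall 1: Q → 72700 L/s, C = (67700·0.6900 + 5000·962.0)/72700 = 66.80 µg/L.
Below outfall 2: Q → 82490 L/s, C = (72700·66.80 + 9790·1310)/82490 = 214.3 µg/L.

214 µg/L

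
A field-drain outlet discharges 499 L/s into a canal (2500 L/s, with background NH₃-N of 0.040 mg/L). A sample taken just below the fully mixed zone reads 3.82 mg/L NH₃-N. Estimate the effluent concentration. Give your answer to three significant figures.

22.8 mg/L

Mass balance: 2500·0.04000 + 499.0·Cₑ = 2999·3.820
→ Cₑ = (2999·3.820 − 2500·0.04000) / 499.0 = 22.76 mg/L.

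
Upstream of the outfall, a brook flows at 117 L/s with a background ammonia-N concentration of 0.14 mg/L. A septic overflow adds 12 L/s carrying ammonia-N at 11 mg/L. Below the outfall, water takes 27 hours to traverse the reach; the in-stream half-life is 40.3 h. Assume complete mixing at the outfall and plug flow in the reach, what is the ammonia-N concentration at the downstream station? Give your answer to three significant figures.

0.723 mg/L

Mass balance: C = (117.0·0.1400 + 12.00·11.00) / 129.0 = 148.4/129.0 = 1.150 mg/L.
Half-life 40.3 h → k = ln 2 / 40.3 = 0.01720 h⁻¹ = 0.4128 d⁻¹.
After decay, C = 1.150 × e^(−kt) = 1.150 × 0.6285 = 0.7229 mg/L.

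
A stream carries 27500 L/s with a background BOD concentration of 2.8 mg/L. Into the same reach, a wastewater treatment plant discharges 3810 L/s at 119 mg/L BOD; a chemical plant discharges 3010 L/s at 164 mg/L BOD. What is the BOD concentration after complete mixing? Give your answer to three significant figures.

29.8 mg/L

After mixing, C = (27500·2.800 + 3810·119.0 + 3010·164.0) / 34320 = 1024000/34320 = 29.84 mg/L.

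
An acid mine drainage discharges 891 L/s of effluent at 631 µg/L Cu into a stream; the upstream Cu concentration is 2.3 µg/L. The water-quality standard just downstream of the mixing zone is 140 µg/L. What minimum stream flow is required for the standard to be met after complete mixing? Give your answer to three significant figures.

3180 L/s

Set C_mix = 140: (Q·2.300 + 891.0·631.0) / (Q + 891.0) = 140
→ Q = 891.0·(631.0 − 140)/(140 − 2.300) = 3177 L/s.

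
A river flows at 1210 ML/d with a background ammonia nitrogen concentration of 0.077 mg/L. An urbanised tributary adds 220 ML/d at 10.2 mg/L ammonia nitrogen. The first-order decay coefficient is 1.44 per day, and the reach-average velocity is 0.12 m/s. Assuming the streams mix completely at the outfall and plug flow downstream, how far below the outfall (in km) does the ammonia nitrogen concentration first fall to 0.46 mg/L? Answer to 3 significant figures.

Conservation of mass: C = (1210·0.07700 + 220.0·10.20) / 1430 = 2337/1430 = 1.634 mg/L.
Set 1.634·exp(−k·t) = 0.46 → t = ln(1.634/0.46)/k = 76070 s = 21.13 h.
Distance = v·t = 0.12·76070 = 9128 m = 9.128 km.

9.13 km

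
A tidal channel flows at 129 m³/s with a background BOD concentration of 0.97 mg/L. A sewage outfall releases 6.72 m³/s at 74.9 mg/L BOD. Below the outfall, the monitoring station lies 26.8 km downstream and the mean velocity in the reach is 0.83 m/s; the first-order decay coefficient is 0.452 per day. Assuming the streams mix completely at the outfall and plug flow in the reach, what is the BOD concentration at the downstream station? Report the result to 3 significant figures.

After mixing, C = (129.0·0.9700 + 6.720·74.90) / 135.7 = 628.5/135.7 = 4.631 mg/L.
Travel time t = 26.8·1000 / 0.83 = 32290 s = 8.969 h.
First-order decay: C = 4.631·exp(−k·t) = 4.631·0.8446 = 3.911 mg/L.

3.91 mg/L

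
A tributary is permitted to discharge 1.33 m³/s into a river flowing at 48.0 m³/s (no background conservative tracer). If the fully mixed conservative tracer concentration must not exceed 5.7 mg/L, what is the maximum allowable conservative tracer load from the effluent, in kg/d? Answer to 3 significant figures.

24300 kg/d

Mass balance at the limit: 48.00·0 + 1.330·Cₑ = 49.33·5.7 → Cₑ = 211.4 mg/L.
Load = 1.330 m³/s × 211.4 g/m³ × 86 400 s/d = 24290 kg/d.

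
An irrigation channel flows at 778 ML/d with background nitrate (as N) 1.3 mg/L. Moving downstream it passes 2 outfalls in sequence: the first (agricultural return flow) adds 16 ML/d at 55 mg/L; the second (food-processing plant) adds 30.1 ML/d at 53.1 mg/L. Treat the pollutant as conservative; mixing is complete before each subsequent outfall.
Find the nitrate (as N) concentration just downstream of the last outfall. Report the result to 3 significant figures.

Below outfall 1: Q → 794.0 ML/d, C = (778.0·1.300 + 16.00·55.00)/794.0 = 2.382 mg/L.
Below outfall 2: Q → 824.1 ML/d, C = (794.0·2.382 + 30.10·53.10)/824.1 = 4.235 mg/L.

4.23 mg/L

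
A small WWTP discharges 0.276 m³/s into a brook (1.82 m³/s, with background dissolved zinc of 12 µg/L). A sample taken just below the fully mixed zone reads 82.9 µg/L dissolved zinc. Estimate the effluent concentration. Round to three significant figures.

550 µg/L

Mass balance: 1.820·12.00 + 0.2760·Cₑ = 2.096·82.90
→ Cₑ = (2.096·82.90 − 1.820·12.00) / 0.2760 = 550.4 µg/L.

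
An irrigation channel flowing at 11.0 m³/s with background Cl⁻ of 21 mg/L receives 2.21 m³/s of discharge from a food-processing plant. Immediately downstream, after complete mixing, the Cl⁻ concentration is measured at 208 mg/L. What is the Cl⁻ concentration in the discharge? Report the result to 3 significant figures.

Mass balance: 11.00·21.00 + 2.210·Cₑ = 13.21·208.0
→ Cₑ = (13.21·208.0 − 11.00·21.00) / 2.210 = 1139 mg/L.

1140 mg/L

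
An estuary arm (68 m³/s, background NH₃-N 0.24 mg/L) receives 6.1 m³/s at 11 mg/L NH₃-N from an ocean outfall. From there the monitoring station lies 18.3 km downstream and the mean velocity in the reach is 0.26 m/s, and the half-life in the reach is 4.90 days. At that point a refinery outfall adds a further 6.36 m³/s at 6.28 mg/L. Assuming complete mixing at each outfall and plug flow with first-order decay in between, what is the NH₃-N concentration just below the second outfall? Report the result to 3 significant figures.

1.42 mg/L

Conservation of mass: C = (68.00·0.2400 + 6.100·11.00) / 74.10 = 83.42/74.10 = 1.126 mg/L; combined flow 74.10 m³/s.
Travel time t = 18.3·1000 / 0.26 = 70380 s = 19.55 h.
Half-life 4.90 d → k = ln 2 / 4.90 = 0.1415 d⁻¹.
After decay, C = 1.126 × e^(−kt) = 1.126 × 0.8912 = 1.003 mg/L.
At the second outfall, C = (74.10·1.003 + 6.360·6.280) / (74.10 + 6.360) = 1.420 mg/L.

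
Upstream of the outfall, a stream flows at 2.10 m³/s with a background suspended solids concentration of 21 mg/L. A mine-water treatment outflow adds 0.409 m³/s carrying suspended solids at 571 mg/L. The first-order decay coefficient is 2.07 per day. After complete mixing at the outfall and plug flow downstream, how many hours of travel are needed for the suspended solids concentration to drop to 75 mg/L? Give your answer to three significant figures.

Mass balance: C = (2.100·21.00 + 0.4090·571.0) / 2.509 = 277.6/2.509 = 110.7 mg/L.
110.7·exp(−k·t) = 75 → t = ln(110.7/75)/k = 16230 s = 4.510 h.

4.51 h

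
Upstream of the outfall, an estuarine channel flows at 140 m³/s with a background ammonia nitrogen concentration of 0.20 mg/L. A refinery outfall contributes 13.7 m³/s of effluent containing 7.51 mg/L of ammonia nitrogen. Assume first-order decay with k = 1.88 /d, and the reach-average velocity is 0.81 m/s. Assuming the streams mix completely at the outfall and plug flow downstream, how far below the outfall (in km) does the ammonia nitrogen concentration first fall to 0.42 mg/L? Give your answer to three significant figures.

After mixing, C = (140.0·0.2000 + 13.70·7.510) / 153.7 = 130.9/153.7 = 0.8516 mg/L.
Set 0.8516·exp(−k·t) = 0.42 → t = ln(0.8516/0.42)/k = 32480 s = 9.023 h.
Distance = v·t = 0.81·32480 = 26310 m = 26.31 km.

26.3 km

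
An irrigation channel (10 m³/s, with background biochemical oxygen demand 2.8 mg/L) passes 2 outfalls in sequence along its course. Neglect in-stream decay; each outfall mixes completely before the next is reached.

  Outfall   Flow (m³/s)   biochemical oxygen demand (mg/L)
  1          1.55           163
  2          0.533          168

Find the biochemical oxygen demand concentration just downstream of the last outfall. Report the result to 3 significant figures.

30.6 mg/L

Outfall 1: combined Q = 11.55 m³/s; C = (10.00·2.800 + 1.550·163.0)/11.55 = 24.30 mg/L.
Outfall 2: combined Q = 12.08 m³/s; C = (11.55·24.30 + 0.5330·168.0)/12.08 = 30.64 mg/L.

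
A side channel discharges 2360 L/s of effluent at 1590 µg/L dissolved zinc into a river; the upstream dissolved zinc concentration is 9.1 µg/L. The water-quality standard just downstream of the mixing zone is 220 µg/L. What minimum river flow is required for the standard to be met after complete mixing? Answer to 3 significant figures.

15300 L/s

Set C_mix = 220: (Q·9.100 + 2360·1590) / (Q + 2360) = 220
→ Q = 2360·(1590 − 220)/(220 − 9.100) = 15330 L/s.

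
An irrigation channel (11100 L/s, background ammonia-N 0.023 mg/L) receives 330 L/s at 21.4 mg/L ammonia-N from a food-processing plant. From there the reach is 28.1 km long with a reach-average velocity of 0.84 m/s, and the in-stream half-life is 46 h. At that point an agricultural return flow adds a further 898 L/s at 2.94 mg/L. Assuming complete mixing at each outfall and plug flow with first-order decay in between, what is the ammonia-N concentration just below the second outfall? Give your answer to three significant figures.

0.730 mg/L

Mass balance: C = (11100·0.02300 + 330.0·21.40) / 11430 = 7317/11430 = 0.6402 mg/L; combined flow 11430 L/s.
Travel time t = 28.1·1000 / 0.84 = 33450 s = 9.292 h.
Half-life 46 h → k = ln 2 / 46 = 0.01507 h⁻¹ = 0.3616 d⁻¹.
Applying C = C₀e^(−kt): 0.6402 × 0.8693 = 0.5565 mg/L.
At the second outfall, C = (11430·0.5565 + 898.0·2.940) / (11430 + 898.0) = 0.7302 mg/L.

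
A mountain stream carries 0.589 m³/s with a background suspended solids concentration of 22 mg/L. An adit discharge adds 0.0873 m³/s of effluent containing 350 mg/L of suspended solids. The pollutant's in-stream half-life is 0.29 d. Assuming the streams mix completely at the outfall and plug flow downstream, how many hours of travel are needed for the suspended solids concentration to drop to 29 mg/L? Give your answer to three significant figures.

8.00 h

Conservation of mass: C = (0.5890·22.00 + 0.08730·350.0) / 0.6763 = 43.51/0.6763 = 64.34 mg/L.
Half-life 0.29 d → k = ln 2 / 0.29 = 2.390 d⁻¹.
64.34·exp(−k·t) = 29 → t = ln(64.34/29)/k = 28810 s = 8.002 h.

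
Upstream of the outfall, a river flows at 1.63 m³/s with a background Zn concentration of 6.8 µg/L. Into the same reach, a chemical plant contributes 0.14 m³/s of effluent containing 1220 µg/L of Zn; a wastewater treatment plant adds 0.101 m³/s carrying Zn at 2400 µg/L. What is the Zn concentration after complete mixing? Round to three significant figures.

227 µg/L

Mass balance: C = (1.630·6.800 + 0.1400·1220 + 0.1010·2400) / 1.871 = 424.3/1.871 = 226.8 µg/L.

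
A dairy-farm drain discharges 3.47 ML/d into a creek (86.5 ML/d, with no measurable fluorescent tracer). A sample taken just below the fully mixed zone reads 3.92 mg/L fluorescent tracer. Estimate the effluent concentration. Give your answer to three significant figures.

102 mg/L

Mass balance: 86.50·0 + 3.470·Cₑ = 89.97·3.920
→ Cₑ = (89.97·3.920 − 86.50·0) / 3.470 = 101.6 mg/L.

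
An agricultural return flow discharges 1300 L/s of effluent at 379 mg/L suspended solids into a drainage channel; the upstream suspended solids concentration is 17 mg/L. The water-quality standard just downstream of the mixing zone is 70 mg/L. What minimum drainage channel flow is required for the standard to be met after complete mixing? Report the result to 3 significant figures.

7580 L/s

Set C_mix = 70: (Q·17.00 + 1300·379.0) / (Q + 1300) = 70
→ Q = 1300·(379.0 − 70)/(70 − 17.00) = 7579 L/s.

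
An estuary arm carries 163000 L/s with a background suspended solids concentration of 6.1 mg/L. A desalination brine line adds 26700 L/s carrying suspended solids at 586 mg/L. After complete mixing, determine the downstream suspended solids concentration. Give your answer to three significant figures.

Conservation of mass: C = (163000·6.100 + 26700·586.0) / 189700 = 16640000/189700 = 87.72 mg/L.

87.7 mg/L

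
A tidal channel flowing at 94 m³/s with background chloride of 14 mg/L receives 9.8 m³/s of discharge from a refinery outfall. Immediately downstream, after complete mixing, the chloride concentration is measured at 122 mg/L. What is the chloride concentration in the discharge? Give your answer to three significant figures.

Mass balance: 94.00·14.00 + 9.800·Cₑ = 103.8·122.0
→ Cₑ = (103.8·122.0 − 94.00·14.00) / 9.800 = 1158 mg/L.

1160 mg/L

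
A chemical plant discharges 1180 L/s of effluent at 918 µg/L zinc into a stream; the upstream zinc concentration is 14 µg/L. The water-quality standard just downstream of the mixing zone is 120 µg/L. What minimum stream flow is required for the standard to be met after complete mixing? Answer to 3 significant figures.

Set C_mix = 120: (Q·14.00 + 1180·918.0) / (Q + 1180) = 120
→ Q = 1180·(918.0 − 120)/(120 − 14.00) = 8883 L/s.

8880 L/s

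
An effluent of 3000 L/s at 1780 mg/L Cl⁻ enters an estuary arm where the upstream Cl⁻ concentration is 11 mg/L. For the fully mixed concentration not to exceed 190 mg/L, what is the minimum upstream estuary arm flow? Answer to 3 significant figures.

Set C_mix = 190: (Q·11.00 + 3000·1780) / (Q + 3000) = 190
→ Q = 3000·(1780 − 190)/(190 − 11.00) = 26650 L/s.

26600 L/s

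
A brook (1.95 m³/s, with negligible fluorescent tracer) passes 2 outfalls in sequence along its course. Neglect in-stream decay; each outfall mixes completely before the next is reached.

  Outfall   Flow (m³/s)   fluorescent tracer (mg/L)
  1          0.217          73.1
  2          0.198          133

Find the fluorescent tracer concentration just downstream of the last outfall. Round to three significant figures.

Below outfall 1: Q → 2.167 m³/s, C = (1.950·0 + 0.2170·73.10)/2.167 = 7.320 mg/L.
Below outfall 2: Q → 2.365 m³/s, C = (2.167·7.320 + 0.1980·133.0)/2.365 = 17.84 mg/L.

17.8 mg/L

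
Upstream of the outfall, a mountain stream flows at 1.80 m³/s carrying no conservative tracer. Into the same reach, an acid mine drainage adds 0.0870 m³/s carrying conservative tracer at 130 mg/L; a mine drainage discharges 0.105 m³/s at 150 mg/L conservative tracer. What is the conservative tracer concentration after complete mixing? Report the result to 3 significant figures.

13.6 mg/L

Flow-weighted average: C = (1.800·0 + 0.08700·130.0 + 0.1050·150.0) / 1.992 = 27.06/1.992 = 13.58 mg/L.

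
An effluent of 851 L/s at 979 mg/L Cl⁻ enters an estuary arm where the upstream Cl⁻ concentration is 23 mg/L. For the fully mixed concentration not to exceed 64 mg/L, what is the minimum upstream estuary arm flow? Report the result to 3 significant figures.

Set C_mix = 64: (Q·23.00 + 851.0·979.0) / (Q + 851.0) = 64
→ Q = 851.0·(979.0 − 64)/(64 − 23.00) = 18990 L/s.

19000 L/s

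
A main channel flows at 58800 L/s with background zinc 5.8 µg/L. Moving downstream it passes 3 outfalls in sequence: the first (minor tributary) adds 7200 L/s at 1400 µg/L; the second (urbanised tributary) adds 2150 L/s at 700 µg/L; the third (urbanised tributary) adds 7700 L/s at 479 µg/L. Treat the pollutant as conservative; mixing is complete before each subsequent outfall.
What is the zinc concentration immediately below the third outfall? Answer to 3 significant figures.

After outfall 1: Q = 58800 + 7200 = 66000 L/s; C = (58800·5.800 + 7200·1400)/66000 = 157.9 µg/L.
After outfall 2: Q = 66000 + 2150 = 68150 L/s; C = (66000·157.9 + 2150·700.0)/68150 = 175.0 µg/L.
After outfall 3: Q = 68150 + 7700 = 75850 L/s; C = (68150·175.0 + 7700·479.0)/75850 = 205.9 µg/L.

206 µg/L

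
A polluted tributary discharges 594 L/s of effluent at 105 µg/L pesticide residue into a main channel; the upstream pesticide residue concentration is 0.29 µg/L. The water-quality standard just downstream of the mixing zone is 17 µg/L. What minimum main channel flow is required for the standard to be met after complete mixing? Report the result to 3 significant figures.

Set C_mix = 17: (Q·0.2900 + 594.0·105.0) / (Q + 594.0) = 17
→ Q = 594.0·(105.0 − 17)/(17 − 0.2900) = 3128 L/s.

3130 L/s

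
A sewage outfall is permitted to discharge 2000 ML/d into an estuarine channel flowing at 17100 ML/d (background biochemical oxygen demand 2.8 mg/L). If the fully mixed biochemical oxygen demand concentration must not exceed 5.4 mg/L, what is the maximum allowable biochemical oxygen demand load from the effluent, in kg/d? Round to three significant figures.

Mass balance at the limit: 17100·2.800 + 2000·Cₑ = 19100·5.4 → Cₑ = 27.63 mg/L.
2000 ML/d = 23.15 m³/s. Load = 23.15 m³/s × 27.63 g/m³ × 86 400 s/d = 55260 kg/d.

55300 kg/d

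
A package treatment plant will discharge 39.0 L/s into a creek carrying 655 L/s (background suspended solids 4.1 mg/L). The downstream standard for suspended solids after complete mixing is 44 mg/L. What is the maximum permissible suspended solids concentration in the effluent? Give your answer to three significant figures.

At the limit, (Qr·Cr + Qe·Cₑ)/(Qr + Qe) = 44:
Cₑ = (694.0·44 − 655.0·4.100) / 39.00 = 714.1 mg/L.

714 mg/L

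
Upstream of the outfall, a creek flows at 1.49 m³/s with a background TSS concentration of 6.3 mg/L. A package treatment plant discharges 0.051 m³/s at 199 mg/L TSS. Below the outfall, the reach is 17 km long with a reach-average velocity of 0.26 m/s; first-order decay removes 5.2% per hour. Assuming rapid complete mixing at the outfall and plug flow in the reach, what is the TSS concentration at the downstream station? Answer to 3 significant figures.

4.81 mg/L

Conservation of mass: C = (1.490·6.300 + 0.05100·199.0) / 1.541 = 19.54/1.541 = 12.68 mg/L.
Travel time t = 17·1000 / 0.26 = 65380 s = 18.16 h.
5.2%/h lost → k = −ln(1 − 0.052) = 0.05340 h⁻¹.
Decay over the reach: 12.68·exp(−kt) = 12.68·0.3791 = 4.806 mg/L.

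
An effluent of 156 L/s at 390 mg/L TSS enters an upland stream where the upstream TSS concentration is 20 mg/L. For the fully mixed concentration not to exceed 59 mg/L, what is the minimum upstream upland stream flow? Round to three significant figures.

1320 L/s

Set C_mix = 59: (Q·20.00 + 156.0·390.0) / (Q + 156.0) = 59
→ Q = 156.0·(390.0 − 59)/(59 − 20.00) = 1324 L/s.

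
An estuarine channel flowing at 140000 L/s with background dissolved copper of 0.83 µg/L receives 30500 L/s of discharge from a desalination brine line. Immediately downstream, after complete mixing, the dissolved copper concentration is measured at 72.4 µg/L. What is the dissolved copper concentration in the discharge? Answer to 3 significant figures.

Mass balance: 140000·0.8300 + 30500·Cₑ = 170500·72.40
→ Cₑ = (170500·72.40 − 140000·0.8300) / 30500 = 400.9 µg/L.

401 µg/L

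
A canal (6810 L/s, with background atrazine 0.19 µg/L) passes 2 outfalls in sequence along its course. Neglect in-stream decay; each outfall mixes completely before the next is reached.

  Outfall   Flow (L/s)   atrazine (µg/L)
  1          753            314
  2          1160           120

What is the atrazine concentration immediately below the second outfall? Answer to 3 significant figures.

43.2 µg/L

After outfall 1: Q = 6810 + 753.0 = 7563 L/s; C = (6810·0.1900 + 753.0·314.0)/7563 = 31.43 µg/L.
After outfall 2: Q = 7563 + 1160 = 8723 L/s; C = (7563·31.43 + 1160·120.0)/8723 = 43.21 µg/L.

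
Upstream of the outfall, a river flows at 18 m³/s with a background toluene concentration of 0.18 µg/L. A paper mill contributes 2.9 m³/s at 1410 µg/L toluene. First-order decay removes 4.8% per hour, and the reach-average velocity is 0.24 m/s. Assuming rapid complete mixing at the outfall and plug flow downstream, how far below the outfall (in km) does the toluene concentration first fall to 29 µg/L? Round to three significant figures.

33.5 km

Mass balance: C = (18.00·0.1800 + 2.900·1410) / 20.90 = 4092/20.90 = 195.8 µg/L.
4.8%/h lost → k = −ln(1 − 0.048) = 0.04919 h⁻¹.
Set 195.8·exp(−k·t) = 29 → t = ln(195.8/29)/k = 139800 s = 38.82 h.
Distance = v·t = 0.24·139800 = 33540 m = 33.54 km.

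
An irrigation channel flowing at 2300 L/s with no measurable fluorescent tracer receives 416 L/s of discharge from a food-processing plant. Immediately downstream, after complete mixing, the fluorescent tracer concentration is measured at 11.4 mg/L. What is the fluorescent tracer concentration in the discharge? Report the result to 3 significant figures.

Mass balance: 2300·0 + 416.0·Cₑ = 2716·11.40
→ Cₑ = (2716·11.40 − 2300·0) / 416.0 = 74.43 mg/L.

74.4 mg/L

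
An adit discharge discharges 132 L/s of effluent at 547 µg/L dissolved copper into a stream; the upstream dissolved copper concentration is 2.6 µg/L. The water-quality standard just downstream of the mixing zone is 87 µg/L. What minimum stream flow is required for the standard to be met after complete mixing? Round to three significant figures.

Set C_mix = 87: (Q·2.600 + 132.0·547.0) / (Q + 132.0) = 87
→ Q = 132.0·(547.0 − 87)/(87 − 2.600) = 719.4 L/s.

719 L/s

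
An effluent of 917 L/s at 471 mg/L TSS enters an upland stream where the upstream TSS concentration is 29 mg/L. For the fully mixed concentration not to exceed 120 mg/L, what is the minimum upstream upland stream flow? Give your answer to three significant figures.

3540 L/s

Set C_mix = 120: (Q·29.00 + 917.0·471.0) / (Q + 917.0) = 120
→ Q = 917.0·(471.0 − 120)/(120 − 29.00) = 3537 L/s.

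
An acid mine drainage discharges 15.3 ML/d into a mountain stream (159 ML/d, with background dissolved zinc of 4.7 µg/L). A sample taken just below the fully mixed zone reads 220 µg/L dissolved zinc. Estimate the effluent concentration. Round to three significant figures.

Mass balance: 159.0·4.700 + 15.30·Cₑ = 174.3·220.0
→ Cₑ = (174.3·220.0 − 159.0·4.700) / 15.30 = 2457 µg/L.

2460 µg/L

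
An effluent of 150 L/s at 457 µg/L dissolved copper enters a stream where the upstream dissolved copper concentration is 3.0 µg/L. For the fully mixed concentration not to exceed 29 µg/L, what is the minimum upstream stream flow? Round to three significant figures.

2470 L/s

Set C_mix = 29: (Q·3.000 + 150.0·457.0) / (Q + 150.0) = 29
→ Q = 150.0·(457.0 − 29)/(29 − 3.000) = 2469 L/s.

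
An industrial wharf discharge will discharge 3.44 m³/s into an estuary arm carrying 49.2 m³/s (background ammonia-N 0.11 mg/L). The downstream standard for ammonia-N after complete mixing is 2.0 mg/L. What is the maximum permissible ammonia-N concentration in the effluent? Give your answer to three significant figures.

At the limit, (Qr·Cr + Qe·Cₑ)/(Qr + Qe) = 2.0:
Cₑ = (52.64·2.0 − 49.20·0.1100) / 3.440 = 29.03 mg/L.

29.0 mg/L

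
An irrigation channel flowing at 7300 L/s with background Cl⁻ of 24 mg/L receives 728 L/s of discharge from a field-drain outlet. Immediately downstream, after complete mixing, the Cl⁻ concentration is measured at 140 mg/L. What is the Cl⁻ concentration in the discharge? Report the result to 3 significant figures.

Mass balance: 7300·24.00 + 728.0·Cₑ = 8028·140.0
→ Cₑ = (8028·140.0 − 7300·24.00) / 728.0 = 1303 mg/L.

1300 mg/L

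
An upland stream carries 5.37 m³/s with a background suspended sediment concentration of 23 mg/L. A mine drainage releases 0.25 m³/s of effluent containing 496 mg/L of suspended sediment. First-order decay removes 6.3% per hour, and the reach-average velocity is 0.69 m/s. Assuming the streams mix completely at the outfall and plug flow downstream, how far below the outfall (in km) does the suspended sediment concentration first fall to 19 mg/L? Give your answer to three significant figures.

Flow-weighted average: C = (5.370·23.00 + 0.2500·496.0) / 5.620 = 247.5/5.620 = 44.04 mg/L.
6.3%/h lost → k = −ln(1 − 0.063) = 0.06507 h⁻¹.
Set 44.04·exp(−k·t) = 19 → t = ln(44.04/19)/k = 46510 s = 12.92 h.
Distance = v·t = 0.69·46510 = 32090 m = 32.09 km.

32.1 km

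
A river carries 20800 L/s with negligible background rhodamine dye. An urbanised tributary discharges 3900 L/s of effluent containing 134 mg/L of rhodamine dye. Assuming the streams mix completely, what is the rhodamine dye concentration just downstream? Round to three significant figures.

21.2 mg/L

Flow-weighted average: C = (20800·0 + 3900·134.0) / 24700 = 522600/24700 = 21.16 mg/L.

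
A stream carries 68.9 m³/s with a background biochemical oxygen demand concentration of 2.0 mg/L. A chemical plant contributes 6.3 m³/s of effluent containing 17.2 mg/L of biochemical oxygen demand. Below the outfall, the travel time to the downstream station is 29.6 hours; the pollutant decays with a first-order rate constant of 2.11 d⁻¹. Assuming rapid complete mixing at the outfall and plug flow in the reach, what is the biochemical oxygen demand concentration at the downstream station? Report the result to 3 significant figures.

0.243 mg/L

Flow-weighted average: C = (68.90·2.000 + 6.300·17.20) / 75.20 = 246.2/75.20 = 3.273 mg/L.
Decay over the reach: 3.273·exp(−kt) = 3.273·0.07410 = 0.2426 mg/L.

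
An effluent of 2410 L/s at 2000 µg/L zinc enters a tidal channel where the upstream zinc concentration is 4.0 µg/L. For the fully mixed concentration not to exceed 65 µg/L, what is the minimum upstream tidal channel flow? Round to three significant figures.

76400 L/s

Set C_mix = 65: (Q·4.000 + 2410·2000) / (Q + 2410) = 65
→ Q = 2410·(2000 − 65)/(65 − 4.000) = 76450 L/s.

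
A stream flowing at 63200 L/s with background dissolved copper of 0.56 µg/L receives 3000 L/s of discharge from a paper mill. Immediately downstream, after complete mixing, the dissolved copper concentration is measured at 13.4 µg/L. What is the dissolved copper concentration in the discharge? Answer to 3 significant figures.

Mass balance: 63200·0.5600 + 3000·Cₑ = 66200·13.40
→ Cₑ = (66200·13.40 − 63200·0.5600) / 3000 = 283.9 µg/L.

284 µg/L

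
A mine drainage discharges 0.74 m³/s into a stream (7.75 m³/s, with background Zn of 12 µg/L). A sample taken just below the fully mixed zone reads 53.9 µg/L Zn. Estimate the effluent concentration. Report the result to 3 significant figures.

Mass balance: 7.750·12.00 + 0.7400·Cₑ = 8.490·53.90
→ Cₑ = (8.490·53.90 − 7.750·12.00) / 0.7400 = 492.7 µg/L.

493 µg/L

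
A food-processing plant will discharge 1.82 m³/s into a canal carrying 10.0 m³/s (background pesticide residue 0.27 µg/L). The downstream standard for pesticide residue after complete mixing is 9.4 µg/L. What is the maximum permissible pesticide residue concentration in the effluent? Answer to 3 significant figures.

At the limit, (Qr·Cr + Qe·Cₑ)/(Qr + Qe) = 9.4:
Cₑ = (11.82·9.4 − 10.00·0.2700) / 1.820 = 59.56 µg/L.

59.6 µg/L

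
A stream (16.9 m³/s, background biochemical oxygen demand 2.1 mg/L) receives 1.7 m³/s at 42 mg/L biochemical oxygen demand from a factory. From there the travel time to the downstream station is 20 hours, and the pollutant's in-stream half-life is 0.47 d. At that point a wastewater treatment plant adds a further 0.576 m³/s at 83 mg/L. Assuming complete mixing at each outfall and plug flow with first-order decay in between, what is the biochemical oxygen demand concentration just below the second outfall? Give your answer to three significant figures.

4.12 mg/L

Mass balance: C = (16.90·2.100 + 1.700·42.00) / 18.60 = 106.9/18.60 = 5.747 mg/L; combined flow 18.60 m³/s.
Half-life 0.47 d → k = ln 2 / 0.47 = 1.475 d⁻¹.
Applying C = C₀e^(−kt): 5.747 × 0.2926 = 1.681 mg/L.
Second outfall: C = (18.60·1.681 + 0.5760·83.00)/19.18 = 4.124 mg/L.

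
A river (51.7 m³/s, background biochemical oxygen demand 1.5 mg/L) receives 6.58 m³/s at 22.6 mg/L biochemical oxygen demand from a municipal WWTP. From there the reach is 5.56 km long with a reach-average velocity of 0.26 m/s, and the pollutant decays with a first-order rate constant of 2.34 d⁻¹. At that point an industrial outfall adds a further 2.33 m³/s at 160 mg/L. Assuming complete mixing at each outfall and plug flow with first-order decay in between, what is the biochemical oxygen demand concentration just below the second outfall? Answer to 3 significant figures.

8.24 mg/L

Mixed concentration C = ΣQC/ΣQ = (51.70·1.500 + 6.580·22.60) / 58.28 = 226.3/58.28 = 3.882 mg/L; combined flow 58.28 m³/s.
Travel time t = 5.56·1000 / 0.26 = 21380 s = 5.940 h.
Decay over the reach: 3.882·exp(−kt) = 3.882·0.5604 = 2.175 mg/L.
Second outfall: C = (58.28·2.175 + 2.330·160.0)/60.61 = 8.243 mg/L.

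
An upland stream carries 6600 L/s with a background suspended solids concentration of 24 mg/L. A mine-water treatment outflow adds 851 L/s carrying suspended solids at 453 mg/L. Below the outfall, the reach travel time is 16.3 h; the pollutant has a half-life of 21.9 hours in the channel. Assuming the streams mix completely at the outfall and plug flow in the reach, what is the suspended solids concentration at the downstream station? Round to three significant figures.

43.6 mg/L

Mass balance: C = (6600·24.00 + 851.0·453.0) / 7451 = 543900/7451 = 73.00 mg/L.
Half-life 21.9 h → k = ln 2 / 21.9 = 0.03165 h⁻¹ = 0.7596 d⁻¹.
Applying C = C₀e^(−kt): 73.00 × 0.5970 = 43.58 mg/L.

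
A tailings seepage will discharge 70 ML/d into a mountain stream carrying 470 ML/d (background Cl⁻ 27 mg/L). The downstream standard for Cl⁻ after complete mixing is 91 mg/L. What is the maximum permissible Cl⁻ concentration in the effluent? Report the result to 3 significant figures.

521 mg/L

At the limit, (Qr·Cr + Qe·Cₑ)/(Qr + Qe) = 91:
Cₑ = (540.0·91 − 470.0·27.00) / 70.00 = 520.7 mg/L.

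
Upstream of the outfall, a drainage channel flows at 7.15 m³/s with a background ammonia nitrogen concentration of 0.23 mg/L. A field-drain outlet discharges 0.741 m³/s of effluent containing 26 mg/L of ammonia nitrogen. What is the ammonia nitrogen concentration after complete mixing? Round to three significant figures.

2.65 mg/L

Flow-weighted average: C = (7.150·0.2300 + 0.7410·26.00) / 7.891 = 20.91/7.891 = 2.650 mg/L.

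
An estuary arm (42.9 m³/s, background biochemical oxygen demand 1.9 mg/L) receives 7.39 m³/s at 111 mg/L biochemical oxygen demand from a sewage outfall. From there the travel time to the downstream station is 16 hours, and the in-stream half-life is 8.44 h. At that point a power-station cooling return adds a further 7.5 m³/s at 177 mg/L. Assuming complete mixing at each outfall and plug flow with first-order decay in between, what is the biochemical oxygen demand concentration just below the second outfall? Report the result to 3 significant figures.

27.2 mg/L

After mixing, C = (42.90·1.900 + 7.390·111.0) / 50.29 = 901.8/50.29 = 17.93 mg/L; combined flow 50.29 m³/s.
Half-life 8.44 h → k = ln 2 / 8.44 = 0.08213 h⁻¹ = 1.971 d⁻¹.
Applying C = C₀e^(−kt): 17.93 × 0.2687 = 4.819 mg/L.
At the second outfall, C = (50.29·4.819 + 7.500·177.0) / (50.29 + 7.500) = 27.16 mg/L.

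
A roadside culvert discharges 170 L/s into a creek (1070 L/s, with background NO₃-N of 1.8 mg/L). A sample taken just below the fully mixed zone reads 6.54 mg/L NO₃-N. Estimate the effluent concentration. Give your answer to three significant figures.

Mass balance: 1070·1.800 + 170.0·Cₑ = 1240·6.540
→ Cₑ = (1240·6.540 − 1070·1.800) / 170.0 = 36.37 mg/L.

36.4 mg/L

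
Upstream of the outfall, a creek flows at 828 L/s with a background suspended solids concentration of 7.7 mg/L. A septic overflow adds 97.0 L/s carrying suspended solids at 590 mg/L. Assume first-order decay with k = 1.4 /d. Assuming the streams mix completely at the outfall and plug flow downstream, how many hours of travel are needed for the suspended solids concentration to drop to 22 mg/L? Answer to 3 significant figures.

19.5 h

Mixed concentration C = ΣQC/ΣQ = (828.0·7.700 + 97.00·590.0) / 925.0 = 63610/925.0 = 68.76 mg/L.
68.76·exp(−k·t) = 22 → t = ln(68.76/22)/k = 70330 s = 19.54 h.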